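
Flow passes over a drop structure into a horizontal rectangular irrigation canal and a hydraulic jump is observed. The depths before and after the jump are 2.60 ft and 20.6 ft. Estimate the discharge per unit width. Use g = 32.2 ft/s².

q = 141 ft²/s

For a rectangular channel the momentum equation gives q² = ½·g·y₁·y₂·(y₁ + y₂) = ½×32.2×2.60×20.6×23.2 = 20006.
q = √20006 = 141 ft²/s.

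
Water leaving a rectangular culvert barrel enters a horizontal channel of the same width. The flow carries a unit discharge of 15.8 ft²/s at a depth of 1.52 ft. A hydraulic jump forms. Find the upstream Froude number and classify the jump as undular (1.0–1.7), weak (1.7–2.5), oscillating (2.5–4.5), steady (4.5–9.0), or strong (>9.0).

V₁ = q/y₁ = 15.8/1.52 = 10.4 ft/s. Fr₁ = V₁/√(g·y₁) = 10.4/√(32.2×1.52) = 1.49.
Fr₁ = 1.49 lies in the undular range.

Fr₁ = 1.49; undular jump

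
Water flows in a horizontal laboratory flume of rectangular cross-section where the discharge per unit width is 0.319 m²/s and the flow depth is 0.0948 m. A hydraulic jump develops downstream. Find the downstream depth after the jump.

y₂ = 0.423 m

V₁ = q/y₁ = 0.319/0.0948 = 3.36 m/s. Fr₁ = V₁/√(g·y₁) = 3.36/√(9.81×0.0948) = 3.49.
From the momentum equation for a rectangular channel, y₂/y₁ = ½[√(1 + 8Fr₁²) − 1] = ½[√98.40 − 1] = 4.46.
y₂ = 4.46 × 0.0948 = 0.423 m.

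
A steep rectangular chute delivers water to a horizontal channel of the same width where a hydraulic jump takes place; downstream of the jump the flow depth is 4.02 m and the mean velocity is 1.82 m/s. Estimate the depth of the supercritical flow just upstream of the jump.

Fr₂ = V₂/√(g·y₂) = 1.82/√(9.81×4.02) = 0.290.
From the momentum equation (using Fr₂), y₁/y₂ = ½[√(1 + 8Fr₂²) − 1] = ½[√1.672 − 1] = 0.147.
y₁ = 0.147 × 4.02 = 0.589 m.

y₁ = 0.589 m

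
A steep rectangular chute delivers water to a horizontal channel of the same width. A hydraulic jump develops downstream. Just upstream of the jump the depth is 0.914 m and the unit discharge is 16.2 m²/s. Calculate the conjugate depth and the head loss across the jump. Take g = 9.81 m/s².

V₁ = q/y₁ = 16.2/0.914 = 17.7 m/s. Fr₁ = V₁/√(g·y₁) = 17.7/√(9.81×0.914) = 5.92.
Conjugate-depth relation: y₂/y₁ = ½[√(1 + 8Fr₁²) − 1] = ½[√281.3 − 1] = 7.89.
y₂ = 7.89 × 0.914 = 7.21 m.
V₂ = q/y₂ = 16.2/7.21 = 2.25 m/s. E₁ = y₁ + V₁²/2g = 16.9 m; E₂ = y₂ + V₂²/2g = 7.47 m. ΔE = E₁ − E₂ = 9.46 m.

y₂ = 7.21 m; ΔE = 9.46 m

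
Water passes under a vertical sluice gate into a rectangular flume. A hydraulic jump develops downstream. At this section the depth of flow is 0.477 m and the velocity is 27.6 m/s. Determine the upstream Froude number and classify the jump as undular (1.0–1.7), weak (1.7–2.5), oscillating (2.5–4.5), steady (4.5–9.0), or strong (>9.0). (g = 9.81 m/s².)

Fr₁ = V₁/√(g·y₁) = 27.6/√(9.81×0.477) = 12.8.
Fr₁ = 12.8 lies in the strong range.

Fr₁ = 12.8; strong jump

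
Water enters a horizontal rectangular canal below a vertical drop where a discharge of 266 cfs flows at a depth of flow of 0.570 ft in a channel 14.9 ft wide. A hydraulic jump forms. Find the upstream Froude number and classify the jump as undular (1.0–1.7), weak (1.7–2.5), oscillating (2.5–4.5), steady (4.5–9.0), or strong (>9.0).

Fr₁ = 7.31; steady jump

q = Q/b = 266/14.9 = 17.9 ft²/s; V₁ = q/y₁ = 31.3 ft/s. Fr₁ = V₁/√(g·y₁) = 7.31.
Fr₁ = 7.31 lies in the steady range.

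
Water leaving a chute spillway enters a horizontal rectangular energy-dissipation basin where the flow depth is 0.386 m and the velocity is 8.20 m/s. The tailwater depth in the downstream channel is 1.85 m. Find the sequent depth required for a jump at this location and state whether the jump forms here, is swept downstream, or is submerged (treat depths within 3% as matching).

y₂ = 2.12 m; the jump is swept downstream

Fr₁ = V₁/√(g·y₁) = 8.20/√(9.81×0.386) = 4.21.
From the momentum equation for a rectangular channel, y₂/y₁ = ½[√(1 + 8Fr₁²) − 1] = ½[√143.1 − 1] = 5.48.
y₂ = 5.48 × 0.386 = 2.12 m.
Tailwater y_tw = 1.85 m: y_tw < y₂, so the jump is swept downstream.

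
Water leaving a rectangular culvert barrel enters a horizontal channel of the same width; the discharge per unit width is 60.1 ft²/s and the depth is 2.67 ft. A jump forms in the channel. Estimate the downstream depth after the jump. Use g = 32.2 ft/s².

y₂ = 7.93 ft

V₁ = q/y₁ = 60.1/2.67 = 22.5 ft/s. Fr₁ = V₁/√(g·y₁) = 22.5/√(32.2×2.67) = 2.43.
Bélanger equation: y₂/y₁ = ½[√(1 + 8Fr₁²) − 1] = ½[√48.15 − 1] = 2.97.
y₂ = 2.97 × 2.67 = 7.93 ft.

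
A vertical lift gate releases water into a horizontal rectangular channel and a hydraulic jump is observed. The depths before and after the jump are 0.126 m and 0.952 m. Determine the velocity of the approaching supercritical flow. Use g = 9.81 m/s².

V₁ = 6.32 m/s

For a rectangular channel the momentum equation gives q² = ½·g·y₁·y₂·(y₁ + y₂) = ½×9.81×0.126×0.952×1.08 = 0.634.
q = √0.634 = 0.796 m²/s.
V₁ = q/y₁ = 0.796/0.126 = 6.32 m/s.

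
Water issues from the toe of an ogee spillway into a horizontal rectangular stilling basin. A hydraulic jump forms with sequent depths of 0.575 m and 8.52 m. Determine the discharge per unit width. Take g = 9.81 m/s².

q = 14.8 m²/s

For a rectangular channel the momentum equation gives q² = ½·g·y₁·y₂·(y₁ + y₂) = ½×9.81×0.575×8.52×9.09 = 219.
q = √219 = 14.8 m²/s.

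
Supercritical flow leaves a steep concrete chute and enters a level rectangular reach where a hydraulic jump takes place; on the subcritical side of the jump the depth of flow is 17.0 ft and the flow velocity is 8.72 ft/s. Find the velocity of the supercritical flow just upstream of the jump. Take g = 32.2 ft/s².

V₁ = 38.5 ft/s

Fr₂ = V₂/√(g·y₂) = 8.72/√(32.2×17.0) = 0.373.
From the momentum equation (using Fr₂), y₁/y₂ = ½[√(1 + 8Fr₂²) − 1] = ½[√2.111 − 1] = 0.227.
y₁ = 0.227 × 17.0 = 3.85 ft.
V₁ = q/y₁ = 148/3.85 = 38.5 ft/s.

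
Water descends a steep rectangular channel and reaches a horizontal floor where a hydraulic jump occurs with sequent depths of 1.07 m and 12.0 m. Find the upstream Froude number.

For a rectangular channel the momentum equation gives q² = ½·g·y₁·y₂·(y₁ + y₂) = ½×9.81×1.07×12.0×13.1 = 823.
q = √823 = 28.7 m²/s.
V₁ = q/y₁ = 26.8 m/s; Fr₁ = V₁/√(g·y₁) = 8.28.

Fr₁ = 8.28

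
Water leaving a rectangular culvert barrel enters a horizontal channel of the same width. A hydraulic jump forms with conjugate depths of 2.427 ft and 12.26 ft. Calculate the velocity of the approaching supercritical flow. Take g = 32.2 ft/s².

V₁ = 34.56 ft/s

For a rectangular channel the momentum equation gives q² = ½·g·y₁·y₂·(y₁ + y₂) = ½×32.2×2.427×12.26×14.69 = 7036.
q = √7036 = 83.88 ft²/s.
V₁ = q/y₁ = 83.88/2.427 = 34.56 ft/s.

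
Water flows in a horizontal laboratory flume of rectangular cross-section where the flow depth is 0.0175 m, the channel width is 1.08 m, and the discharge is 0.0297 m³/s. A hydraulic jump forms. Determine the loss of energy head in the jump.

q = Q/b = 0.0297/1.08 = 0.0275 m²/s; V₁ = q/y₁ = 1.57 m/s. Fr₁ = V₁/√(g·y₁) = 3.79.
Conjugate-depth relation: y₂/y₁ = ½[√(1 + 8Fr₁²) − 1] = ½[√116.1 − 1] = 4.89.
y₂ = 4.89 × 0.0175 = 0.0855 m.
Head loss: ΔE = (y₂ − y₁)³/(4y₁y₂) = (0.0855 − 0.0175)³/(4×0.0175×0.0855) = 0.000315/0.00599 = 0.0526 m.

ΔE = 0.0526 m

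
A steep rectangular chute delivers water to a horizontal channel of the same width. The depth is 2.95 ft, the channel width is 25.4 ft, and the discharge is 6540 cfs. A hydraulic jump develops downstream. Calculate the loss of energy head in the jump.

ΔE = 84.5 ft

q = Q/b = 6540/25.4 = 257 ft²/s; V₁ = q/y₁ = 87.3 ft/s. Fr₁ = V₁/√(g·y₁) = 8.96.
By Bélanger, y₂/y₁ = ½[√(1 + 8Fr₁²) − 1] = ½[√642.6 − 1] = 12.2.
y₂ = 12.2 × 2.95 = 35.9 ft.
Head loss: ΔE = (y₂ − y₁)³/(4y₁y₂) = (35.9 − 2.95)³/(4×2.95×35.9) = 35824/424 = 84.5 ft.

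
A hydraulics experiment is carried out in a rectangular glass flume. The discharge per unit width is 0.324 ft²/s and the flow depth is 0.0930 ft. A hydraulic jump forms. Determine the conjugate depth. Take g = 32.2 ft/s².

y₂ = 0.222 ft

V₁ = q/y₁ = 0.324/0.0930 = 3.48 ft/s. Fr₁ = V₁/√(g·y₁) = 3.48/√(32.2×0.0930) = 2.01.
From the momentum equation for a rectangular channel, y₂/y₁ = ½[√(1 + 8Fr₁²) − 1] = ½[√33.42 − 1] = 2.39.
y₂ = 2.39 × 0.0930 = 0.222 ft.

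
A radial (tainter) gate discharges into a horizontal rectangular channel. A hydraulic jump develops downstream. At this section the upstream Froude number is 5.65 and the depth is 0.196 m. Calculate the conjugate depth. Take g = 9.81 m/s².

Fr₁ = 5.65 (given).
By Bélanger, y₂/y₁ = ½[√(1 + 8Fr₁²) − 1] = ½[√256.4 − 1] = 7.51.
y₂ = 7.51 × 0.196 = 1.47 m.

y₂ = 1.47 m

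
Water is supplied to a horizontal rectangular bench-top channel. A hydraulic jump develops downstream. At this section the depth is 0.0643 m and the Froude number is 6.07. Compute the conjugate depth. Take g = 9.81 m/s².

Fr₁ = 6.07 (given).
By Bélanger, y₂/y₁ = ½[√(1 + 8Fr₁²) − 1] = ½[√295.8 − 1] = 8.10.
y₂ = 8.10 × 0.0643 = 0.521 m.

y₂ = 0.521 m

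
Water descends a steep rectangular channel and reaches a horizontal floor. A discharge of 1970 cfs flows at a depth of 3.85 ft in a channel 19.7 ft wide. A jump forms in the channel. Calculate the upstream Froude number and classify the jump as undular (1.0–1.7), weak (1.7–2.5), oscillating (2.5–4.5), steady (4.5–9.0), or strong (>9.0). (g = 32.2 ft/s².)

q = Q/b = 1970/19.7 = 100 ft²/s; V₁ = q/y₁ = 26.0 ft/s. Fr₁ = V₁/√(g·y₁) = 2.33.
Fr₁ = 2.33 lies in the weak range.

Fr₁ = 2.33; weak jump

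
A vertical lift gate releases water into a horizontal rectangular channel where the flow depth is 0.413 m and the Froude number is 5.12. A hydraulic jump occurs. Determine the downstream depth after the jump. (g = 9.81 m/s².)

y₂ = 2.79 m

Fr₁ = 5.12 (given).
Bélanger equation: y₂/y₁ = ½[√(1 + 8Fr₁²) − 1] = ½[√210.7 − 1] = 6.76.
y₂ = 6.76 × 0.413 = 2.79 m.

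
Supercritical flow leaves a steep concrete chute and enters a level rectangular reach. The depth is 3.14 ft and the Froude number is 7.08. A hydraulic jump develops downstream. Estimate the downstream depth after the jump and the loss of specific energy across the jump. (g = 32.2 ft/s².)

y₂ = 29.9 ft; ΔE = 51.1 ft

Fr₁ = 7.08 (given).
From the momentum equation for a rectangular channel, y₂/y₁ = ½[√(1 + 8Fr₁²) − 1] = ½[√402.0 − 1] = 9.53.
y₂ = 9.53 × 3.14 = 29.9 ft.
V₁ = Fr₁·√(g·y₁) = 7.08×√(32.2×3.14) = 71.2 ft/s; q = V₁·y₁ = 224 ft²/s. V₂ = q/y₂ = 224/29.9 = 7.47 ft/s. E₁ = y₁ + V₁²/2g = 81.8 ft; E₂ = y₂ + V₂²/2g = 30.8 ft. ΔE = E₁ − E₂ = 51.1 ft.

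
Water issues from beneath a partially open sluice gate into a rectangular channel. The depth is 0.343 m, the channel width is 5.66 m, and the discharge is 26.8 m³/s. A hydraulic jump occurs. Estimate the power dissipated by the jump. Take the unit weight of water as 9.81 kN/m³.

q = Q/b = 26.8/5.66 = 4.73 m²/s; V₁ = q/y₁ = 13.8 m/s. Fr₁ = V₁/√(g·y₁) = 7.53.
Bélanger equation: y₂/y₁ = ½[√(1 + 8Fr₁²) − 1] = ½[√454.1 − 1] = 10.2.
y₂ = 10.2 × 0.343 = 3.48 m.
V₂ = q/y₂ = 4.73/3.48 = 1.36 m/s. E₁ = y₁ + V₁²/2g = 10.1 m; E₂ = y₂ + V₂²/2g = 3.58 m. ΔE = E₁ − E₂ = 6.48 m.
P = γ·Q·ΔE = 9.81 × 26.8 × 6.48 = 1703 kW.

P = 1703 kW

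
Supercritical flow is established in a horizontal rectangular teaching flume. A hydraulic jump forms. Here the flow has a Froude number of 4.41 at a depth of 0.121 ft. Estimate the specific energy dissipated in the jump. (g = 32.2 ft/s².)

Fr₁ = 4.41 (given).
Conjugate-depth relation: y₂/y₁ = ½[√(1 + 8Fr₁²) − 1] = ½[√156.6 − 1] = 5.76.
y₂ = 5.76 × 0.121 = 0.697 ft.
Head loss: ΔE = (y₂ − y₁)³/(4y₁y₂) = (0.697 − 0.121)³/(4×0.121×0.697) = 0.191/0.337 = 0.566 ft.

ΔE = 0.566 ft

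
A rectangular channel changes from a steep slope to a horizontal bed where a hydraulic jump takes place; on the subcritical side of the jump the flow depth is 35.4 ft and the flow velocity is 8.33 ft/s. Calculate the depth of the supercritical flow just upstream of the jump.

Fr₂ = V₂/√(g·y₂) = 8.33/√(32.2×35.4) = 0.247.
Applying the sequent-depth relation in reverse, y₁/y₂ = ½[√(1 + 8Fr₂²) − 1] = ½[√1.487 − 1] = 0.110.
y₁ = 0.110 × 35.4 = 3.88 ft.

y₁ = 3.88 ft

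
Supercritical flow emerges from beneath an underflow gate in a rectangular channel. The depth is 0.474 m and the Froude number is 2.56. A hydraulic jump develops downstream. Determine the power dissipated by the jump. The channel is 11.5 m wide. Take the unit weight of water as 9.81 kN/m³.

Fr₁ = 2.56 (given).
Sequent-depth ratio: y₂/y₁ = ½[√(1 + 8Fr₁²) − 1] = ½[√53.43 − 1] = 3.15.
y₂ = 3.15 × 0.474 = 1.50 m.
Head loss: ΔE = (y₂ − y₁)³/(4y₁y₂) = (1.50 − 0.474)³/(4×0.474×1.50) = 1.07/2.84 = 0.376 m.
V₁ = Fr₁·√(g·y₁) = 2.56×√(9.81×0.474) = 5.52 m/s; q = V₁·y₁ = 2.62 m²/s. Q = q·b = 2.62 × 11.5 = 30.1 m³/s. P = γ·Q·ΔE = 9.81 × 30.1 × 0.376 = 111 kW.

P = 111 kW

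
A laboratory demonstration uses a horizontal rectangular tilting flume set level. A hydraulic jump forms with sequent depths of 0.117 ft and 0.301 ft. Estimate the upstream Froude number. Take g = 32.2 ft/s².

Fr₁ = 2.14

For a rectangular channel the momentum equation gives q² = ½·g·y₁·y₂·(y₁ + y₂) = ½×32.2×0.117×0.301×0.418 = 0.237.
q = √0.237 = 0.487 ft²/s.
V₁ = q/y₁ = 4.16 ft/s; Fr₁ = V₁/√(g·y₁) = 2.14.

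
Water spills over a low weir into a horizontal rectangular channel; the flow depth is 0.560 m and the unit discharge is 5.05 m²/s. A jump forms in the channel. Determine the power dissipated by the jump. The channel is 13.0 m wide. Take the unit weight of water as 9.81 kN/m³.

V₁ = q/y₁ = 5.05/0.560 = 9.02 m/s. Fr₁ = V₁/√(g·y₁) = 9.02/√(9.81×0.560) = 3.85.
Sequent-depth ratio: y₂/y₁ = ½[√(1 + 8Fr₁²) − 1] = ½[√119.4 − 1] = 4.96.
y₂ = 4.96 × 0.560 = 2.78 m.
Head loss: ΔE = (y₂ − y₁)³/(4y₁y₂) = (2.78 − 0.560)³/(4×0.560×2.78) = 10.9/6.23 = 1.76 m.
Q = q·b = 5.05 × 13.0 = 65.6 m³/s. P = γ·Q·ΔE = 9.81 × 65.6 × 1.76 = 1131 kW.

P = 1131 kW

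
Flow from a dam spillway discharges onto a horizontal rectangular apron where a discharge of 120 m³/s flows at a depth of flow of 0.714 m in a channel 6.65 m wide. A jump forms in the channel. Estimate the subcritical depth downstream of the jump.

y₂ = 9.29 m

q = Q/b = 120/6.65 = 18.0 m²/s; V₁ = q/y₁ = 25.3 m/s. Fr₁ = V₁/√(g·y₁) = 9.55.
Sequent-depth ratio: y₂/y₁ = ½[√(1 + 8Fr₁²) − 1] = ½[√730.5 − 1] = 13.0.
y₂ = 13.0 × 0.714 = 9.29 m.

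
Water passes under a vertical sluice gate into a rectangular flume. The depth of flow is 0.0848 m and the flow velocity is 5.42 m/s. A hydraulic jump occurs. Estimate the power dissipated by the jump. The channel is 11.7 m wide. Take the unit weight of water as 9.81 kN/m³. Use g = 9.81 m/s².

P = 46.8 kW

Fr₁ = V₁/√(g·y₁) = 5.42/√(9.81×0.0848) = 5.94.
Sequent-depth ratio: y₂/y₁ = ½[√(1 + 8Fr₁²) − 1] = ½[√283.5 − 1] = 7.92.
y₂ = 7.92 × 0.0848 = 0.672 m.
q = V₁·y₁ = 5.42 × 0.0848 = 0.460 m²/s. V₂ = q/y₂ = 0.460/0.672 = 0.684 m/s. E₁ = y₁ + V₁²/2g = 1.58 m; E₂ = y₂ + V₂²/2g = 0.695 m. ΔE = E₁ − E₂ = 0.887 m.
Q = q·b = 0.460 × 11.7 = 5.38 m³/s. P = γ·Q·ΔE = 9.81 × 5.38 × 0.887 = 46.8 kW.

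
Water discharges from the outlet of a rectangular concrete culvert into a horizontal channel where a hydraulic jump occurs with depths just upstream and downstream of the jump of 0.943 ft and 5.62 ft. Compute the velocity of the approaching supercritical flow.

V₁ = 25.1 ft/s

For a rectangular channel the momentum equation gives q² = ½·g·y₁·y₂·(y₁ + y₂) = ½×32.2×0.943×5.62×6.56 = 560.
q = √560 = 23.7 ft²/s.
V₁ = q/y₁ = 23.7/0.943 = 25.1 ft/s.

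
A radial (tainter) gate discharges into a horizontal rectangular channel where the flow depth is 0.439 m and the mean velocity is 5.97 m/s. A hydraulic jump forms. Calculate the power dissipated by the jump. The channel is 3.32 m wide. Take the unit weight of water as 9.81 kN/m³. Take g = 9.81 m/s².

Fr₁ = V₁/√(g·y₁) = 5.97/√(9.81×0.439) = 2.88.
From the momentum equation for a rectangular channel, y₂/y₁ = ½[√(1 + 8Fr₁²) − 1] = ½[√67.21 − 1] = 3.60.
y₂ = 3.60 × 0.439 = 1.58 m.
q = V₁·y₁ = 5.97 × 0.439 = 2.62 m²/s. V₂ = q/y₂ = 2.62/1.58 = 1.66 m/s. E₁ = y₁ + V₁²/2g = 2.26 m; E₂ = y₂ + V₂²/2g = 1.72 m. ΔE = E₁ − E₂ = 0.535 m.
Q = q·b = 2.62 × 3.32 = 8.70 m³/s. P = γ·Q·ΔE = 9.81 × 8.70 × 0.535 = 45.7 kW.

P = 45.7 kW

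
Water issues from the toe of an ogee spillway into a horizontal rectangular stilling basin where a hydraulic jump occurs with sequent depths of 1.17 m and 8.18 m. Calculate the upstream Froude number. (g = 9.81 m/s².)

For a rectangular channel the momentum equation gives q² = ½·g·y₁·y₂·(y₁ + y₂) = ½×9.81×1.17×8.18×9.35 = 439.
q = √439 = 21.0 m²/s.
V₁ = q/y₁ = 17.9 m/s; Fr₁ = V₁/√(g·y₁) = 5.29.

Fr₁ = 5.29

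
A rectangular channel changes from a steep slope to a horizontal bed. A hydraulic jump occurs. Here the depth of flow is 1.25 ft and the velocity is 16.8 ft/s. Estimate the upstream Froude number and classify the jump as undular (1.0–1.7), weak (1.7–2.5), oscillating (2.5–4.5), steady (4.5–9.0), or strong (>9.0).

Fr₁ = V₁/√(g·y₁) = 16.8/√(32.2×1.25) = 2.65.
Fr₁ = 2.65 lies in the oscillating range.

Fr₁ = 2.65; oscillating jump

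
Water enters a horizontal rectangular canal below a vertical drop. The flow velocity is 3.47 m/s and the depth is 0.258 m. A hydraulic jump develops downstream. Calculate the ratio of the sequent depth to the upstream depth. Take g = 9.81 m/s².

y₂/y₁ = 2.62

Fr₁ = V₁/√(g·y₁) = 3.47/√(9.81×0.258) = 2.18.
Conjugate-depth relation: y₂/y₁ = ½[√(1 + 8Fr₁²) − 1] = ½[√39.06 − 1] = 2.62.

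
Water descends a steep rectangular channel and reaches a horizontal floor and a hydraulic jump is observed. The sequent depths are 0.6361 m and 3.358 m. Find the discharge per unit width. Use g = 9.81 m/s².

For a rectangular channel the momentum equation gives q² = ½·g·y₁·y₂·(y₁ + y₂) = ½×9.81×0.6361×3.358×3.994 = 41.85.
q = √41.85 = 6.469 m²/s.

q = 6.469 m²/s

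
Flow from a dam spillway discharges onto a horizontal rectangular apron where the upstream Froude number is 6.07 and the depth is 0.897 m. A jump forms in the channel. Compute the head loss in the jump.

Fr₁ = 6.07 (given).
By Bélanger, y₂/y₁ = ½[√(1 + 8Fr₁²) − 1] = ½[√295.8 − 1] = 8.10.
y₂ = 8.10 × 0.897 = 7.26 m.
V₁ = Fr₁·√(g·y₁) = 6.07×√(9.81×0.897) = 18.0 m/s; q = V₁·y₁ = 16.2 m²/s. V₂ = q/y₂ = 16.2/7.26 = 2.22 m/s. E₁ = y₁ + V₁²/2g = 17.4 m; E₂ = y₂ + V₂²/2g = 7.52 m. ΔE = E₁ − E₂ = 9.91 m.

ΔE = 9.91 m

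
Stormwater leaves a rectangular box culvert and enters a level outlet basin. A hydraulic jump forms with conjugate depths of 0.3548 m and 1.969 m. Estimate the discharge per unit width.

q = 2.822 m²/s

For a rectangular channel the momentum equation gives q² = ½·g·y₁·y₂·(y₁ + y₂) = ½×9.81×0.3548×1.969×2.324 = 7.963.
q = √7.963 = 2.822 m²/s.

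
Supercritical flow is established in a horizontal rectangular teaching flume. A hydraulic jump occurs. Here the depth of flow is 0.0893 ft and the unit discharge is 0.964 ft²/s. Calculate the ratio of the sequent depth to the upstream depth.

y₂/y₁ = 8.52

V₁ = q/y₁ = 0.964/0.0893 = 10.8 ft/s. Fr₁ = V₁/√(g·y₁) = 10.8/√(32.2×0.0893) = 6.37.
Conjugate-depth relation: y₂/y₁ = ½[√(1 + 8Fr₁²) − 1] = ½[√325.2 − 1] = 8.52.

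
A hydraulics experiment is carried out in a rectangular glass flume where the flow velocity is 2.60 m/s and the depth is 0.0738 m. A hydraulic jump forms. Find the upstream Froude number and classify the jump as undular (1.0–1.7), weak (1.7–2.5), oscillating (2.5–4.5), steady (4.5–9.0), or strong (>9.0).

Fr₁ = 3.06; oscillating jump

Fr₁ = V₁/√(g·y₁) = 2.60/√(9.81×0.0738) = 3.06.
Fr₁ = 3.06 lies in the oscillating range.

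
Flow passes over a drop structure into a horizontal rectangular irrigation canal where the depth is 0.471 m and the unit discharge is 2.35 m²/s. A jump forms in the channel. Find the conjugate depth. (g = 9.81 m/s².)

y₂ = 1.33 m

V₁ = q/y₁ = 2.35/0.471 = 4.99 m/s. Fr₁ = V₁/√(g·y₁) = 4.99/√(9.81×0.471) = 2.32.
By Bélanger, y₂/y₁ = ½[√(1 + 8Fr₁²) − 1] = ½[√44.10 − 1] = 2.82.
y₂ = 2.82 × 0.471 = 1.33 m.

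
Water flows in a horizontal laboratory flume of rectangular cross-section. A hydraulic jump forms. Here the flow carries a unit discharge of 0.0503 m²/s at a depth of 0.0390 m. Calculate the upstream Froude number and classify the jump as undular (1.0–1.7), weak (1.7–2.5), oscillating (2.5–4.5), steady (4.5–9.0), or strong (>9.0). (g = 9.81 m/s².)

Fr₁ = 2.09; weak jump

V₁ = q/y₁ = 0.0503/0.0390 = 1.29 m/s. Fr₁ = V₁/√(g·y₁) = 1.29/√(9.81×0.0390) = 2.09.
Fr₁ = 2.09 lies in the weak range.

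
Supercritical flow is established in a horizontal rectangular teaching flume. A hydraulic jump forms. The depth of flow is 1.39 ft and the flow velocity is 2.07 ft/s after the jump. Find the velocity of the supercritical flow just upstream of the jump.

V₁ = 12.6 ft/s

Fr₂ = V₂/√(g·y₂) = 2.07/√(32.2×1.39) = 0.309.
From the momentum equation (using Fr₂), y₁/y₂ = ½[√(1 + 8Fr₂²) − 1] = ½[√1.766 − 1] = 0.164.
y₁ = 0.164 × 1.39 = 0.229 ft.
V₁ = q/y₁ = 2.88/0.229 = 12.6 ft/s.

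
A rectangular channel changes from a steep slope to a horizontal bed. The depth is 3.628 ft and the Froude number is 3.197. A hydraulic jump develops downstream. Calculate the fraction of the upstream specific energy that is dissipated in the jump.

ΔE/E₁ = 0.286 (28.6%)

Fr₁ = 3.197 (given).
Bélanger equation: y₂/y₁ = ½[√(1 + 8Fr₁²) − 1] = ½[√82.766 − 1] = 4.049.
y₂ = 4.049 × 3.628 = 14.69 ft.
E₁ = y₁(1 + Fr₁²/2) = 3.628×(1 + 3.197²/2) = 22.17 ft. ΔE = (y₂ − y₁)³/(4y₁y₂) = 6.348 ft. ΔE/E₁ = 6.348/22.17 = 0.286.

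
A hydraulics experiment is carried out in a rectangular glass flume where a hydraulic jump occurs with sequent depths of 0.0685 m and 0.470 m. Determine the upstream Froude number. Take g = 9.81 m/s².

Fr₁ = 5.19

For a rectangular channel the momentum equation gives q² = ½·g·y₁·y₂·(y₁ + y₂) = ½×9.81×0.0685×0.470×0.538 = 0.0850.
q = √0.0850 = 0.292 m²/s.
V₁ = q/y₁ = 4.26 m/s; Fr₁ = V₁/√(g·y₁) = 5.19.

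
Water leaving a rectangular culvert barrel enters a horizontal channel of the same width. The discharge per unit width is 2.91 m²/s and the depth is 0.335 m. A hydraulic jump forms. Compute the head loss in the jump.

V₁ = q/y₁ = 2.91/0.335 = 8.69 m/s. Fr₁ = V₁/√(g·y₁) = 8.69/√(9.81×0.335) = 4.79.
Sequent-depth ratio: y₂/y₁ = ½[√(1 + 8Fr₁²) − 1] = ½[√184.7 − 1] = 6.29.
y₂ = 6.29 × 0.335 = 2.11 m.
Head loss: ΔE = (y₂ − y₁)³/(4y₁y₂) = (2.11 − 0.335)³/(4×0.335×2.11) = 5.58/2.83 = 1.98 m.

ΔE = 1.98 m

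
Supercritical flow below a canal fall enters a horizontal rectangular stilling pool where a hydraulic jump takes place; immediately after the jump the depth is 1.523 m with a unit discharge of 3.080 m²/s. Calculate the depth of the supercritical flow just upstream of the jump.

V₂ = q/y₂ = 3.080/1.523 = 2.022 m/s; Fr₂ = V₂/√(g·y₂) = 0.5232.
From the momentum equation (using Fr₂), y₁/y₂ = ½[√(1 + 8Fr₂²) − 1] = ½[√3.1899 − 1] = 0.3930.
y₁ = 0.3930 × 1.523 = 0.5986 m.

y₁ = 0.5986 m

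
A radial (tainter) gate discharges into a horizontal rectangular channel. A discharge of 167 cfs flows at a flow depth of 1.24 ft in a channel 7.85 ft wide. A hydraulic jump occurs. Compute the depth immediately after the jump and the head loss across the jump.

q = Q/b = 167/7.85 = 21.3 ft²/s; V₁ = q/y₁ = 17.2 ft/s. Fr₁ = V₁/√(g·y₁) = 2.72.
Bélanger equation: y₂/y₁ = ½[√(1 + 8Fr₁²) − 1] = ½[√59.97 − 1] = 3.37.
y₂ = 3.37 × 1.24 = 4.18 ft.
V₂ = q/y₂ = 21.3/4.18 = 5.09 ft/s. E₁ = y₁ + V₁²/2g = 5.81 ft; E₂ = y₂ + V₂²/2g = 4.58 ft. ΔE = E₁ − E₂ = 1.23 ft.

y₂ = 4.18 ft; ΔE = 1.23 ft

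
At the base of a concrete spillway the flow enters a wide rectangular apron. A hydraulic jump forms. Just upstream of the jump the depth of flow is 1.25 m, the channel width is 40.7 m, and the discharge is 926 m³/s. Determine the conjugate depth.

q = Q/b = 926/40.7 = 22.8 m²/s; V₁ = q/y₁ = 18.2 m/s. Fr₁ = V₁/√(g·y₁) = 5.20.
Sequent-depth ratio: y₂/y₁ = ½[√(1 + 8Fr₁²) − 1] = ½[√217.1 − 1] = 6.87.
y₂ = 6.87 × 1.25 = 8.58 m.

y₂ = 8.58 m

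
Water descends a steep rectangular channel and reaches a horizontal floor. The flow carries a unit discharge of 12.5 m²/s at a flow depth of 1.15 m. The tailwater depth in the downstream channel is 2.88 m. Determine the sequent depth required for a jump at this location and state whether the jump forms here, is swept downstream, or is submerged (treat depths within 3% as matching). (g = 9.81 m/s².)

y₂ = 4.72 m; the jump is swept downstream

V₁ = q/y₁ = 12.5/1.15 = 10.9 m/s. Fr₁ = V₁/√(g·y₁) = 10.9/√(9.81×1.15) = 3.24.
By Bélanger, y₂/y₁ = ½[√(1 + 8Fr₁²) − 1] = ½[√84.78 − 1] = 4.10.
y₂ = 4.10 × 1.15 = 4.72 m.
Tailwater y_tw = 2.88 m: y_tw < y₂, so the jump is swept downstream.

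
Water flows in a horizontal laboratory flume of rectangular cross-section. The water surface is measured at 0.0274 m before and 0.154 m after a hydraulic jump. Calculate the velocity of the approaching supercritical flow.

V₁ = 2.24 m/s

For a rectangular channel the momentum equation gives q² = ½·g·y₁·y₂·(y₁ + y₂) = ½×9.81×0.0274×0.154×0.181 = 0.00375.
q = √0.00375 = 0.0613 m²/s.
V₁ = q/y₁ = 0.0613/0.0274 = 2.24 m/s.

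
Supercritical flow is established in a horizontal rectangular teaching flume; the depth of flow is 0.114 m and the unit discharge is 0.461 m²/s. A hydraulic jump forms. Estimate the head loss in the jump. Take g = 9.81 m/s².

V₁ = q/y₁ = 0.461/0.114 = 4.04 m/s. Fr₁ = V₁/√(g·y₁) = 4.04/√(9.81×0.114) = 3.82.
By Bélanger, y₂/y₁ = ½[√(1 + 8Fr₁²) − 1] = ½[√118.0 − 1] = 4.93.
y₂ = 4.93 × 0.114 = 0.562 m.
Head loss: ΔE = (y₂ − y₁)³/(4y₁y₂) = (0.562 − 0.114)³/(4×0.114×0.562) = 0.0900/0.256 = 0.351 m.

ΔE = 0.351 m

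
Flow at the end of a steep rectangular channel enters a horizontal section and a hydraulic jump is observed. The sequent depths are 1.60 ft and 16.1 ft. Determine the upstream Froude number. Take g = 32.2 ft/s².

Fr₁ = 7.46

For a rectangular channel the momentum equation gives q² = ½·g·y₁·y₂·(y₁ + y₂) = ½×32.2×1.60×16.1×17.7 = 7341.
q = √7341 = 85.7 ft²/s.
V₁ = q/y₁ = 53.5 ft/s; Fr₁ = V₁/√(g·y₁) = 7.46.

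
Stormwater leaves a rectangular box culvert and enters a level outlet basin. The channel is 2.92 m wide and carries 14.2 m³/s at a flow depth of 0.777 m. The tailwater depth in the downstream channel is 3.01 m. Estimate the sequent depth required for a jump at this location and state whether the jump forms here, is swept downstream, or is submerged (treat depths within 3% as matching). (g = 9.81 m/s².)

y₂ = 2.13 m; the jump is submerged

q = Q/b = 14.2/2.92 = 4.86 m²/s; V₁ = q/y₁ = 6.26 m/s. Fr₁ = V₁/√(g·y₁) = 2.27.
By Bélanger, y₂/y₁ = ½[√(1 + 8Fr₁²) − 1] = ½[√42.11 − 1] = 2.74.
y₂ = 2.74 × 0.777 = 2.13 m.
Tailwater y_tw = 3.01 m: y_tw > y₂, so the jump is submerged.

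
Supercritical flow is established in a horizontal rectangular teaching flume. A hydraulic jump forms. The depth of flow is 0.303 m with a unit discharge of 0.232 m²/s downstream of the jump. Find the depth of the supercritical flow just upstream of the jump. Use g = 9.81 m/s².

y₁ = 0.0917 m

V₂ = q/y₂ = 0.232/0.303 = 0.766 m/s; Fr₂ = V₂/√(g·y₂) = 0.444.
Applying the sequent-depth relation in reverse, y₁/y₂ = ½[√(1 + 8Fr₂²) − 1] = ½[√2.578 − 1] = 0.303.
y₁ = 0.303 × 0.303 = 0.0917 m.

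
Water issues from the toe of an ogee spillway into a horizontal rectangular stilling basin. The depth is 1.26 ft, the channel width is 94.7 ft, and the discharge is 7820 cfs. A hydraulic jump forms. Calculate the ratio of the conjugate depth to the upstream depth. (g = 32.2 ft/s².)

q = Q/b = 7820/94.7 = 82.6 ft²/s; V₁ = q/y₁ = 65.5 ft/s. Fr₁ = V₁/√(g·y₁) = 10.3.
From the momentum equation for a rectangular channel, y₂/y₁ = ½[√(1 + 8Fr₁²) − 1] = ½[√847.9 − 1] = 14.1.

y₂/y₁ = 14.1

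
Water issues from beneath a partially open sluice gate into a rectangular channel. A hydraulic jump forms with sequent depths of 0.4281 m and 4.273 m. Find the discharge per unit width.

q = 6.495 m²/s

For a rectangular channel the momentum equation gives q² = ½·g·y₁·y₂·(y₁ + y₂) = ½×9.81×0.4281×4.273×4.701 = 42.18.
q = √42.18 = 6.495 m²/s.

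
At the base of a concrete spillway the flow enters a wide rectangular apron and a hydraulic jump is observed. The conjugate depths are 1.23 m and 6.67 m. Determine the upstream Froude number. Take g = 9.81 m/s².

For a rectangular channel the momentum equation gives q² = ½·g·y₁·y₂·(y₁ + y₂) = ½×9.81×1.23×6.67×7.90 = 318.
q = √318 = 17.8 m²/s.
V₁ = q/y₁ = 14.5 m/s; Fr₁ = V₁/√(g·y₁) = 4.17.

Fr₁ = 4.17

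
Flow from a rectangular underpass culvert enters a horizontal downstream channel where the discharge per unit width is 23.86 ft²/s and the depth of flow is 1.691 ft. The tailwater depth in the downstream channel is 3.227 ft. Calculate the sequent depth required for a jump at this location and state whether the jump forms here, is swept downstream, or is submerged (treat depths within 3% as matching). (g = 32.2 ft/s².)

y₂ = 3.805 ft; the jump is swept downstream

V₁ = q/y₁ = 23.86/1.691 = 14.11 ft/s. Fr₁ = V₁/√(g·y₁) = 14.11/√(32.2×1.691) = 1.912.
Sequent-depth ratio: y₂/y₁ = ½[√(1 + 8Fr₁²) − 1] = ½[√30.251 − 1] = 2.250.
y₂ = 2.250 × 1.691 = 3.805 ft.
Tailwater y_tw = 3.227 ft: y_tw < y₂, so the jump is swept downstream.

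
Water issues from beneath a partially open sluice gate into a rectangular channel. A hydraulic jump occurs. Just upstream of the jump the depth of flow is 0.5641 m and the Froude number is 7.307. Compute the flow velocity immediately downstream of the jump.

Fr₁ = 7.307 (given).
Sequent-depth ratio: y₂/y₁ = ½[√(1 + 8Fr₁²) − 1] = ½[√428.14 − 1] = 9.846.
y₂ = 9.846 × 0.5641 = 5.554 m.
V₁ = Fr₁·√(g·y₁) = 7.307×√(9.81×0.5641) = 17.19 m/s; q = V₁·y₁ = 9.696 m²/s.
V₂ = q/y₂ = 9.696/5.554 = 1.746 m/s.

V₂ = 1.746 m/s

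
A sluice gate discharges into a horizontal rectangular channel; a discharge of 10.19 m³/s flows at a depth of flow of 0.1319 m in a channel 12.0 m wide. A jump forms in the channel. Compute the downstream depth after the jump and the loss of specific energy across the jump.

q = Q/b = 10.19/12.0 = 0.8492 m²/s; V₁ = q/y₁ = 6.438 m/s. Fr₁ = V₁/√(g·y₁) = 5.660.
Conjugate-depth relation: y₂/y₁ = ½[√(1 + 8Fr₁²) − 1] = ½[√257.26 − 1] = 7.520.
y₂ = 7.520 × 0.1319 = 0.9918 m.
V₂ = q/y₂ = 0.8492/0.9918 = 0.8562 m/s. E₁ = y₁ + V₁²/2g = 2.244 m; E₂ = y₂ + V₂²/2g = 1.029 m. ΔE = E₁ − E₂ = 1.215 m.

y₂ = 0.9918 m; ΔE = 1.215 m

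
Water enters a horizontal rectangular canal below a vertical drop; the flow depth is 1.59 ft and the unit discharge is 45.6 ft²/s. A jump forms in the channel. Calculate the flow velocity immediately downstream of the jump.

V₁ = q/y₁ = 45.6/1.59 = 28.7 ft/s. Fr₁ = V₁/√(g·y₁) = 28.7/√(32.2×1.59) = 4.01.
From the momentum equation for a rectangular channel, y₂/y₁ = ½[√(1 + 8Fr₁²) − 1] = ½[√129.5 − 1] = 5.19.
y₂ = 5.19 × 1.59 = 8.25 ft.
V₂ = q/y₂ = 45.6/8.25 = 5.53 ft/s.

V₂ = 5.53 ft/s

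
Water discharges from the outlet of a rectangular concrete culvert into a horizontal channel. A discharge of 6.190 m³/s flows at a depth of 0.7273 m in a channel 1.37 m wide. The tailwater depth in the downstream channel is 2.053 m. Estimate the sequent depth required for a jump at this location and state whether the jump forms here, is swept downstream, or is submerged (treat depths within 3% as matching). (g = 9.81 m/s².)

q = Q/b = 6.190/1.37 = 4.518 m²/s; V₁ = q/y₁ = 6.212 m/s. Fr₁ = V₁/√(g·y₁) = 2.326.
Conjugate-depth relation: y₂/y₁ = ½[√(1 + 8Fr₁²) − 1] = ½[√44.273 − 1] = 2.827.
y₂ = 2.827 × 0.7273 = 2.056 m.
Tailwater y_tw = 2.053 m: y_tw ≈ y₂, so the jump forms here.

y₂ = 2.056 m; the jump forms here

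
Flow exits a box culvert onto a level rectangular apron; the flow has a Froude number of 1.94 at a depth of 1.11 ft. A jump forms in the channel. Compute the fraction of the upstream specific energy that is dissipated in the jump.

Fr₁ = 1.94 (given).
From the momentum equation for a rectangular channel, y₂/y₁ = ½[√(1 + 8Fr₁²) − 1] = ½[√31.11 − 1] = 2.29.
y₂ = 2.29 × 1.11 = 2.54 ft.
E₁ = y₁(1 + Fr₁²/2) = 1.11×(1 + 1.94²/2) = 3.20 ft. ΔE = (y₂ − y₁)³/(4y₁y₂) = 0.260 ft. ΔE/E₁ = 0.260/3.20 = 0.0811.

ΔE/E₁ = 0.0811 (8.11%)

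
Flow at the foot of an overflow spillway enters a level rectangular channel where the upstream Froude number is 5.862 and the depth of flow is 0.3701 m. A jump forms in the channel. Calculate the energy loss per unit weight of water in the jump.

Fr₁ = 5.862 (given).
Bélanger equation: y₂/y₁ = ½[√(1 + 8Fr₁²) − 1] = ½[√275.90 − 1] = 7.805.
y₂ = 7.805 × 0.3701 = 2.889 m.
Head loss: ΔE = (y₂ − y₁)³/(4y₁y₂) = (2.889 − 0.3701)³/(4×0.3701×2.889) = 15.98/4.276 = 3.736 m.

ΔE = 3.736 m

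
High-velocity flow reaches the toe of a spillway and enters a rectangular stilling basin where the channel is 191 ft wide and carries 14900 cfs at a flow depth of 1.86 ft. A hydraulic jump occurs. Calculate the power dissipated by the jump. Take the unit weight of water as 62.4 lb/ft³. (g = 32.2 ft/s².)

P = 25846 hp

q = Q/b = 14900/191 = 78.0 ft²/s; V₁ = q/y₁ = 41.9 ft/s. Fr₁ = V₁/√(g·y₁) = 5.42.
From the momentum equation for a rectangular channel, y₂/y₁ = ½[√(1 + 8Fr₁²) − 1] = ½[√236.0 − 1] = 7.18.
y₂ = 7.18 × 1.86 = 13.4 ft.
V₂ = q/y₂ = 78.0/13.4 = 5.84 ft/s. E₁ = y₁ + V₁²/2g = 29.2 ft; E₂ = y₂ + V₂²/2g = 13.9 ft. ΔE = E₁ − E₂ = 15.3 ft.
P = γ·Q·ΔE/550 = 62.4 × 14900 × 15.3 / 550 = 25846 hp.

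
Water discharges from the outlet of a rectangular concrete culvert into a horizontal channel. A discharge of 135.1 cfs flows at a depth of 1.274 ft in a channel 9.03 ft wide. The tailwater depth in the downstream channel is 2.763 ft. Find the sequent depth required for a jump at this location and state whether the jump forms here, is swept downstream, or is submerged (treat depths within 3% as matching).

q = Q/b = 135.1/9.03 = 14.96 ft²/s; V₁ = q/y₁ = 11.74 ft/s. Fr₁ = V₁/√(g·y₁) = 1.834.
Bélanger equation: y₂/y₁ = ½[√(1 + 8Fr₁²) − 1] = ½[√27.894 − 1] = 2.141.
y₂ = 2.141 × 1.274 = 2.727 ft.
Tailwater y_tw = 2.763 ft: y_tw ≈ y₂, so the jump forms here.

y₂ = 2.727 ft; the jump forms here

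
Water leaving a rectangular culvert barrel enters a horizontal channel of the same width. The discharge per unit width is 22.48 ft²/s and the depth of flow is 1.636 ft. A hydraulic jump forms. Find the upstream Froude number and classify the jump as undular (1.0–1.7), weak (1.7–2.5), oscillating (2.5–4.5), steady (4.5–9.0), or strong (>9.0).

V₁ = q/y₁ = 22.48/1.636 = 13.74 ft/s. Fr₁ = V₁/√(g·y₁) = 13.74/√(32.2×1.636) = 1.893.
Fr₁ = 1.893 lies in the weak range.

Fr₁ = 1.893; weak jump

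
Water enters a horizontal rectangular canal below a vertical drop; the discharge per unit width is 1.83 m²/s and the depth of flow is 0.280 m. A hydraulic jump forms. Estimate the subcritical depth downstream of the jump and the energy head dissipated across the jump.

V₁ = q/y₁ = 1.83/0.280 = 6.54 m/s. Fr₁ = V₁/√(g·y₁) = 6.54/√(9.81×0.280) = 3.94.
By Bélanger, y₂/y₁ = ½[√(1 + 8Fr₁²) − 1] = ½[√125.4 − 1] = 5.10.
y₂ = 5.10 × 0.280 = 1.43 m.
Head loss: ΔE = (y₂ − y₁)³/(4y₁y₂) = (1.43 − 0.280)³/(4×0.280×1.43) = 1.51/1.60 = 0.946 m.

y₂ = 1.43 m; ΔE = 0.946 m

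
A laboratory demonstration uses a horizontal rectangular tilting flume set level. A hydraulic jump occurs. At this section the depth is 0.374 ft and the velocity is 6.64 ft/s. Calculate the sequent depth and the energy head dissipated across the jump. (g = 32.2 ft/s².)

Fr₁ = V₁/√(g·y₁) = 6.64/√(32.2×0.374) = 1.91.
Sequent-depth ratio: y₂/y₁ = ½[√(1 + 8Fr₁²) − 1] = ½[√30.29 − 1] = 2.25.
y₂ = 2.25 × 0.374 = 0.842 ft.
q = V₁·y₁ = 6.64 × 0.374 = 2.48 ft²/s. V₂ = q/y₂ = 2.48/0.842 = 2.95 ft/s. E₁ = y₁ + V₁²/2g = 1.06 ft; E₂ = y₂ + V₂²/2g = 0.977 ft. ΔE = E₁ − E₂ = 0.0814 ft.

y₂ = 0.842 ft; ΔE = 0.0814 ft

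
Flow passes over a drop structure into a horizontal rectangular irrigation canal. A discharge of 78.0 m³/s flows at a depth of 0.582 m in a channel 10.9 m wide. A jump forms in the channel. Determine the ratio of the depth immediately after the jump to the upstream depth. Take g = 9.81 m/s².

q = Q/b = 78.0/10.9 = 7.16 m²/s; V₁ = q/y₁ = 12.3 m/s. Fr₁ = V₁/√(g·y₁) = 5.15.
Sequent-depth ratio: y₂/y₁ = ½[√(1 + 8Fr₁²) − 1] = ½[√212.8 − 1] = 6.79.

y₂/y₁ = 6.79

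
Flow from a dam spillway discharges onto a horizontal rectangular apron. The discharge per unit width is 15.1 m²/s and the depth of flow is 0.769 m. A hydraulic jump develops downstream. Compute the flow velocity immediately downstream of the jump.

V₂ = 2.04 m/s

V₁ = q/y₁ = 15.1/0.769 = 19.6 m/s. Fr₁ = V₁/√(g·y₁) = 19.6/√(9.81×0.769) = 7.15.
By Bélanger, y₂/y₁ = ½[√(1 + 8Fr₁²) − 1] = ½[√409.9 − 1] = 9.62.
y₂ = 9.62 × 0.769 = 7.40 m.
V₂ = q/y₂ = 15.1/7.40 = 2.04 m/s.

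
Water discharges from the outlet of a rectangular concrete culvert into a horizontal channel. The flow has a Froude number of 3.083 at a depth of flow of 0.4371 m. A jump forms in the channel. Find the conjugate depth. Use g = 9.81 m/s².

Fr₁ = 3.083 (given).
Sequent-depth ratio: y₂/y₁ = ½[√(1 + 8Fr₁²) − 1] = ½[√77.039 − 1] = 3.889.
y₂ = 3.889 × 0.4371 = 1.700 m.

y₂ = 1.700 m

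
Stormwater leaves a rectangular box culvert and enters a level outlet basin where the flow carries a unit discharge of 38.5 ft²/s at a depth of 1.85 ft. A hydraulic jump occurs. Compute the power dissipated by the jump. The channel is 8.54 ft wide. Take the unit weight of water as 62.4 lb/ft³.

P = 66.6 hp

V₁ = q/y₁ = 38.5/1.85 = 20.8 ft/s. Fr₁ = V₁/√(g·y₁) = 20.8/√(32.2×1.85) = 2.70.
By Bélanger, y₂/y₁ = ½[√(1 + 8Fr₁²) − 1] = ½[√59.16 − 1] = 3.35.
y₂ = 3.35 × 1.85 = 6.19 ft.
V₂ = q/y₂ = 38.5/6.19 = 6.22 ft/s. E₁ = y₁ + V₁²/2g = 8.57 ft; E₂ = y₂ + V₂²/2g = 6.79 ft. ΔE = E₁ − E₂ = 1.78 ft.
Q = q·b = 38.5 × 8.54 = 329 cfs. P = γ·Q·ΔE/550 = 62.4 × 329 × 1.78 / 550 = 66.6 hp.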